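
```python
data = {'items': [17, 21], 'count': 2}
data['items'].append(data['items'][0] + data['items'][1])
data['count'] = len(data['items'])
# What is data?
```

After line 1: data = {'items': [17, 21], 'count': 2}
After line 2 (append 17 + 21 = 38): data = {'items': [17, 21, 38], 'count': 2}
After line 3 (count = len(items) = 3): data = {'items': [17, 21, 38], 'count': 3}

{'items': [17, 21, 38], 'count': 3}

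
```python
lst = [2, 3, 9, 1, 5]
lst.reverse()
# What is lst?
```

[5, 1, 9, 3, 2]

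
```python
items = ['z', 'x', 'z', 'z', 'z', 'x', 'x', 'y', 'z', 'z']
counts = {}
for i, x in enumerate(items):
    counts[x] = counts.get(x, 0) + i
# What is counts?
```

Initial: counts = {}, items = ['z', 'x', 'z', 'z', 'z', 'x', 'x', 'y', 'z', 'z']
i=0, x='z': counts = {'z': 0}
i=1, x='x': counts = {'z': 0, 'x': 1}
i=2, x='z': counts = {'z': 2, 'x': 1}
i=3, x='z': counts = {'z': 5, 'x': 1}
i=4, x='z': counts = {'z': 9, 'x': 1}
i=5, x='x': counts = {'z': 9, 'x': 6}
i=6, x='x': counts = {'z': 9, 'x': 12}
i=7, x='y': counts = {'z': 9, 'x': 12, 'y': 7}
i=8, x='z': counts = {'z': 17, 'x': 12, 'y': 7}
i=9, x='z': counts = {'z': 26, 'x': 12, 'y': 7}

{'z': 26, 'x': 12, 'y': 7}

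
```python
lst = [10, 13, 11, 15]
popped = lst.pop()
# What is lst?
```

[10, 13, 11]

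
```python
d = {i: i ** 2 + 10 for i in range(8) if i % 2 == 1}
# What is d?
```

{1: 11, 3: 19, 5: 35, 7: 59}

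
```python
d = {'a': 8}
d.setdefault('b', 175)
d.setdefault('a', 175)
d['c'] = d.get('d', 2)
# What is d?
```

After line 1: d = {'a': 8}
After line 2 (setdefault adds 'b'=175): d = {'a': 8, 'b': 175}
After line 3 (setdefault 'a' no-op, already exists): d = {'a': 8, 'b': 175}
After line 4 (get('d', 2) returns default since 'd' not in d): d = {'a': 8, 'b': 175, 'c': 2}

{'a': 8, 'b': 175, 'c': 2}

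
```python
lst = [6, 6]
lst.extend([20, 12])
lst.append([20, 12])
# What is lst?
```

After line 1: lst = [6, 6]
After line 2 (extend unpacks [20, 12]): lst = [6, 6, 20, 12]
After line 3 (append adds [20, 12] as single element): lst = [6, 6, 20, 12, [20, 12]]

[6, 6, 20, 12, [20, 12]]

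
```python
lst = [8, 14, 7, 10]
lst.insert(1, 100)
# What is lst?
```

[8, 100, 14, 7, 10]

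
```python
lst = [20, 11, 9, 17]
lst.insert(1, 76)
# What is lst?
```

[20, 76, 11, 9, 17]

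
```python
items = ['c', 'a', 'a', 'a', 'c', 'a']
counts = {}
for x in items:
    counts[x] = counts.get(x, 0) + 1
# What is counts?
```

Initial: counts = {}, items = ['c', 'a', 'a', 'a', 'c', 'a']
See 'c': counts = {'c': 1}
See 'a': counts = {'c': 1, 'a': 1}
See 'a': counts = {'c': 1, 'a': 2}
See 'a': counts = {'c': 1, 'a': 3}
See 'c': counts = {'c': 2, 'a': 3}
See 'a': counts = {'c': 2, 'a': 4}

{'c': 2, 'a': 4}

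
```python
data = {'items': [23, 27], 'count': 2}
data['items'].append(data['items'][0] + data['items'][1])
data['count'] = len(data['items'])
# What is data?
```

After line 1: data = {'items': [23, 27], 'count': 2}
After line 2 (append 23 + 27 = 50): data = {'items': [23, 27, 50], 'count': 2}
After line 3 (count = len(items) = 3): data = {'items': [23, 27, 50], 'count': 3}

{'items': [23, 27, 50], 'count': 3}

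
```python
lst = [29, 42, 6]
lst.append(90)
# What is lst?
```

[29, 42, 6, 90]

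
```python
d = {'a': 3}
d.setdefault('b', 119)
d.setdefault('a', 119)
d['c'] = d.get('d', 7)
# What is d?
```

After line 1: d = {'a': 3}
After line 2 (setdefault adds 'b'=119): d = {'a': 3, 'b': 119}
After line 3 (setdefault 'a' no-op, already exists): d = {'a': 3, 'b': 119}
After line 4 (get('d', 7) returns default since 'd' not in d): d = {'a': 3, 'b': 119, 'c': 7}

{'a': 3, 'b': 119, 'c': 7}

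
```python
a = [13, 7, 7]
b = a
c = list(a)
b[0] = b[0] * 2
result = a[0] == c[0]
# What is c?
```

After line 1: a = [13, 7, 7]
After line 2 (b = a, alias): a = [13, 7, 7], b = [13, 7, 7]
After line 3 (c = list(a) is a copy, new object): c = [13, 7, 7]
After line 4 (b[0] = 13 * 2 = 26; mutates shared a/b): a = b = [26, 7, 7], c = [13, 7, 7]
After line 5 (a[0] = 26, c[0] = 13; result = False)

[13, 7, 7]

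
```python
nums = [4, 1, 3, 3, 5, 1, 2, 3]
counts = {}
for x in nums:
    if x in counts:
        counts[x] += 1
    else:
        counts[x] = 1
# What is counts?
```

Initial: counts = {}, nums = [4, 1, 3, 3, 5, 1, 2, 3]
See 4: counts = {4: 1}
See 1: counts = {4: 1, 1: 1}
See 3: counts = {4: 1, 1: 1, 3: 1}
See 3: counts = {4: 1, 1: 1, 3: 2}
See 5: counts = {4: 1, 1: 1, 3: 2, 5: 1}
See 1: counts = {4: 1, 1: 2, 3: 2, 5: 1}
See 2: counts = {4: 1, 1: 2, 3: 2, 5: 1, 2: 1}
See 3: counts = {4: 1, 1: 2, 3: 3, 5: 1, 2: 1}

{4: 1, 1: 2, 3: 3, 5: 1, 2: 1}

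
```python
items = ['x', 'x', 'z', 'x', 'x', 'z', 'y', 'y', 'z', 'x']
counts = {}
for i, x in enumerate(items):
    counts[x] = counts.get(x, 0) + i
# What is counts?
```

Initial: counts = {}, items = ['x', 'x', 'z', 'x', 'x', 'z', 'y', 'y', 'z', 'x']
i=0, x='x': counts = {'x': 0}
i=1, x='x': counts = {'x': 1}
i=2, x='z': counts = {'x': 1, 'z': 2}
i=3, x='x': counts = {'x': 4, 'z': 2}
i=4, x='x': counts = {'x': 8, 'z': 2}
i=5, x='z': counts = {'x': 8, 'z': 7}
i=6, x='y': counts = {'x': 8, 'z': 7, 'y': 6}
i=7, x='y': counts = {'x': 8, 'z': 7, 'y': 13}
i=8, x='z': counts = {'x': 8, 'z': 15, 'y': 13}
i=9, x='x': counts = {'x': 17, 'z': 15, 'y': 13}

{'x': 17, 'z': 15, 'y': 13}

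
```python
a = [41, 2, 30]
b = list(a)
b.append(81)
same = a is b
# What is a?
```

After line 1: a = [41, 2, 30]
After line 2 (b = list(a) is a shallow copy, new object): a = [41, 2, 30], b = [41, 2, 30]
After line 3 (append only mutates b): a = [41, 2, 30], b = [41, 2, 30, 81]
After line 4 (same = a is b; different objects -> False): same = False

[41, 2, 30]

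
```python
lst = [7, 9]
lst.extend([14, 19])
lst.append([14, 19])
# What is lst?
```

After line 1: lst = [7, 9]
After line 2 (extend unpacks [14, 19]): lst = [7, 9, 14, 19]
After line 3 (append adds [14, 19] as single element): lst = [7, 9, 14, 19, [14, 19]]

[7, 9, 14, 19, [14, 19]]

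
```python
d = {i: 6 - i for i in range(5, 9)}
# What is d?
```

{5: 1, 6: 0, 7: -1, 8: -2}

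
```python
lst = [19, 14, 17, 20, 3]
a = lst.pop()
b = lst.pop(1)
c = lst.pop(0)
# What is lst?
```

After line 1: lst = [19, 14, 17, 20, 3]
After line 2 (pop() -> a = 3): lst = [19, 14, 17, 20]
After line 3 (pop(1) -> b = 14): lst = [19, 17, 20]
After line 4 (pop(0) -> c = 19): lst = [17, 20]

[17, 20]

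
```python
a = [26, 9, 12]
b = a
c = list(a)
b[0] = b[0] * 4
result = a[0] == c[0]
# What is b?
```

After line 1: a = [26, 9, 12]
After line 2 (b = a, alias): a = [26, 9, 12], b = [26, 9, 12]
After line 3 (c = list(a) is a copy, new object): c = [26, 9, 12]
After line 4 (b[0] = 26 * 4 = 104; mutates shared a/b): a = b = [104, 9, 12], c = [26, 9, 12]
After line 5 (a[0] = 104, c[0] = 26; result = False)

[104, 9, 12]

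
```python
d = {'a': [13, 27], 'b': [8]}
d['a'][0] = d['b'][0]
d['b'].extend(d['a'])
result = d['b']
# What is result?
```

After line 1: d = {'a': [13, 27], 'b': [8]}
After line 2 (a[0] = b[0] = 8): d = {'a': [8, 27], 'b': [8]}
After line 3 (b.extend(a) appends [8, 27]): d = {'a': [8, 27], 'b': [8, 8, 27]}
After line 4: result = d['b'] = [8, 8, 27]

[8, 8, 27]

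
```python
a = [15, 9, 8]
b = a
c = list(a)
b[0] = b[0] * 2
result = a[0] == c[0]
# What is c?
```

After line 1: a = [15, 9, 8]
After line 2 (b = a, alias): a = [15, 9, 8], b = [15, 9, 8]
After line 3 (c = list(a) is a copy, new object): c = [15, 9, 8]
After line 4 (b[0] = 15 * 2 = 30; mutates shared a/b): a = b = [30, 9, 8], c = [15, 9, 8]
After line 5 (a[0] = 30, c[0] = 15; result = False)

[15, 9, 8]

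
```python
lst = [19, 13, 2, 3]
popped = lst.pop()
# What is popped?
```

3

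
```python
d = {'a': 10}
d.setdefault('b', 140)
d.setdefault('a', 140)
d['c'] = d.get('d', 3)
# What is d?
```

After line 1: d = {'a': 10}
After line 2 (setdefault adds 'b'=140): d = {'a': 10, 'b': 140}
After line 3 (setdefault 'a' no-op, already exists): d = {'a': 10, 'b': 140}
After line 4 (get('d', 3) returns default since 'd' not in d): d = {'a': 10, 'b': 140, 'c': 3}

{'a': 10, 'b': 140, 'c': 3}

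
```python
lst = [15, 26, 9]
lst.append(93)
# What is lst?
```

[15, 26, 9, 93]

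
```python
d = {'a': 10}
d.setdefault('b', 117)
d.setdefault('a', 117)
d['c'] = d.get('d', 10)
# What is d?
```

After line 1: d = {'a': 10}
After line 2 (setdefault adds 'b'=117): d = {'a': 10, 'b': 117}
After line 3 (setdefault 'a' no-op, already exists): d = {'a': 10, 'b': 117}
After line 4 (get('d', 10) returns default since 'd' not in d): d = {'a': 10, 'b': 117, 'c': 10}

{'a': 10, 'b': 117, 'c': 10}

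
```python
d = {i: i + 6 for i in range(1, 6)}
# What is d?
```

{1: 7, 2: 8, 3: 9, 4: 10, 5: 11}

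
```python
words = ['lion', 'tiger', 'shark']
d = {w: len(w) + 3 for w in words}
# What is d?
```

{'lion': 7, 'tiger': 8, 'shark': 8}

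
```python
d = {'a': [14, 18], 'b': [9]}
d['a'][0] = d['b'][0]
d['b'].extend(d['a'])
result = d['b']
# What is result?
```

After line 1: d = {'a': [14, 18], 'b': [9]}
After line 2 (a[0] = b[0] = 9): d = {'a': [9, 18], 'b': [9]}
After line 3 (b.extend(a) appends [9, 18]): d = {'a': [9, 18], 'b': [9, 9, 18]}
After line 4: result = d['b'] = [9, 9, 18]

[9, 9, 18]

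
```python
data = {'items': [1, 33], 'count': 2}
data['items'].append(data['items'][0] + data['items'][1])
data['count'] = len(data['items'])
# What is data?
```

After line 1: data = {'items': [1, 33], 'count': 2}
After line 2 (append 1 + 33 = 34): data = {'items': [1, 33, 34], 'count': 2}
After line 3 (count = len(items) = 3): data = {'items': [1, 33, 34], 'count': 3}

{'items': [1, 33, 34], 'count': 3}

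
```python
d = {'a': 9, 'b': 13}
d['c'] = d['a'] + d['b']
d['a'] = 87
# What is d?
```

After line 1: d = {'a': 9, 'b': 13}
After line 2 (d['c'] = 9 + 13): d = {'a': 9, 'b': 13, 'c': 22}
After line 3: d = {'a': 87, 'b': 13, 'c': 22}

{'a': 87, 'b': 13, 'c': 22}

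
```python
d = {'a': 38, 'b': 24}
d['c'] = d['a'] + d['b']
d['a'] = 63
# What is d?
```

After line 1: d = {'a': 38, 'b': 24}
After line 2 (d['c'] = 38 + 24): d = {'a': 38, 'b': 24, 'c': 62}
After line 3: d = {'a': 63, 'b': 24, 'c': 62}

{'a': 63, 'b': 24, 'c': 62}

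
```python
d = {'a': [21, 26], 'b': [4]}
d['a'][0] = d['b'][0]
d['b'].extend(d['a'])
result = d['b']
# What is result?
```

After line 1: d = {'a': [21, 26], 'b': [4]}
After line 2 (a[0] = b[0] = 4): d = {'a': [4, 26], 'b': [4]}
After line 3 (b.extend(a) appends [4, 26]): d = {'a': [4, 26], 'b': [4, 4, 26]}
After line 4: result = d['b'] = [4, 4, 26]

[4, 4, 26]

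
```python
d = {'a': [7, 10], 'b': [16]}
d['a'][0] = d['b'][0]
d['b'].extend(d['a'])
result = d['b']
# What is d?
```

After line 1: d = {'a': [7, 10], 'b': [16]}
After line 2 (a[0] = b[0] = 16): d = {'a': [16, 10], 'b': [16]}
After line 3 (b.extend(a) appends [16, 10]): d = {'a': [16, 10], 'b': [16, 16, 10]}
After line 4: result = d['b'] = [16, 16, 10]

{'a': [16, 10], 'b': [16, 16, 10]}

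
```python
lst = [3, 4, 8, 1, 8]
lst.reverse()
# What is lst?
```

[8, 1, 8, 4, 3]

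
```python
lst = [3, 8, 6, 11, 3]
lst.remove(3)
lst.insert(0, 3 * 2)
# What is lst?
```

After line 1: lst = [3, 8, 6, 11, 3]
After line 2 (remove first 3): lst = [8, 6, 11, 3]
After line 3 (insert 6 at index 0): lst = [6, 8, 6, 11, 3]

[6, 8, 6, 11, 3]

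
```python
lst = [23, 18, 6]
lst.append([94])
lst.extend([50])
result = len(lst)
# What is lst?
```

After line 1: lst = [23, 18, 6]
After line 2 (append adds [94] as single element): lst = [23, 18, 6, [94]]
After line 3 (extend unpacks [50], adds 50): lst = [23, 18, 6, [94], 50]
After line 4: result = len(lst) = 5

[23, 18, 6, [94], 50]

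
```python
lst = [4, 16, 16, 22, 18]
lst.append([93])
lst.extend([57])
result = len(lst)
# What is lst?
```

After line 1: lst = [4, 16, 16, 22, 18]
After line 2 (append adds [93] as single element): lst = [4, 16, 16, 22, 18, [93]]
After line 3 (extend unpacks [57], adds 57): lst = [4, 16, 16, 22, 18, [93], 57]
After line 4: result = len(lst) = 7

[4, 16, 16, 22, 18, [93], 57]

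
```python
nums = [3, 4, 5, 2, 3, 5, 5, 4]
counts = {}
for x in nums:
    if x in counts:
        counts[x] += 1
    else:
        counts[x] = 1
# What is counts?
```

Initial: counts = {}, nums = [3, 4, 5, 2, 3, 5, 5, 4]
See 3: counts = {3: 1}
See 4: counts = {3: 1, 4: 1}
See 5: counts = {3: 1, 4: 1, 5: 1}
See 2: counts = {3: 1, 4: 1, 5: 1, 2: 1}
See 3: counts = {3: 2, 4: 1, 5: 1, 2: 1}
See 5: counts = {3: 2, 4: 1, 5: 2, 2: 1}
See 5: counts = {3: 2, 4: 1, 5: 3, 2: 1}
See 4: counts = {3: 2, 4: 2, 5: 3, 2: 1}

{3: 2, 4: 2, 5: 3, 2: 1}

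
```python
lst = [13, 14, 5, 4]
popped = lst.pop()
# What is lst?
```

[13, 14, 5]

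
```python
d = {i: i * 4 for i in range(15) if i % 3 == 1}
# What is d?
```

{1: 4, 4: 16, 7: 28, 10: 40, 13: 52}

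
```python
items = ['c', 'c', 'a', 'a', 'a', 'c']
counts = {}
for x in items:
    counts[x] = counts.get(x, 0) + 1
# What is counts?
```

Initial: counts = {}, items = ['c', 'c', 'a', 'a', 'a', 'c']
See 'c': counts = {'c': 1}
See 'c': counts = {'c': 2}
See 'a': counts = {'c': 2, 'a': 1}
See 'a': counts = {'c': 2, 'a': 2}
See 'a': counts = {'c': 2, 'a': 3}
See 'c': counts = {'c': 3, 'a': 3}

{'c': 3, 'a': 3}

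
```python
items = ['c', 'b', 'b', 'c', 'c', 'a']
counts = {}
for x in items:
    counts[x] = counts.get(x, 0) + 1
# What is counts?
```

Initial: counts = {}, items = ['c', 'b', 'b', 'c', 'c', 'a']
See 'c': counts = {'c': 1}
See 'b': counts = {'c': 1, 'b': 1}
See 'b': counts = {'c': 1, 'b': 2}
See 'c': counts = {'c': 2, 'b': 2}
See 'c': counts = {'c': 3, 'b': 2}
See 'a': counts = {'c': 3, 'b': 2, 'a': 1}

{'c': 3, 'b': 2, 'a': 1}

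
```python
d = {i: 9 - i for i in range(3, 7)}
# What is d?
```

{3: 6, 4: 5, 5: 4, 6: 3}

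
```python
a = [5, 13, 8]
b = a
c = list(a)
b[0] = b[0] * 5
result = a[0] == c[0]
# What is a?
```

After line 1: a = [5, 13, 8]
After line 2 (b = a, alias): a = [5, 13, 8], b = [5, 13, 8]
After line 3 (c = list(a) is a copy, new object): c = [5, 13, 8]
After line 4 (b[0] = 5 * 5 = 25; mutates shared a/b): a = b = [25, 13, 8], c = [5, 13, 8]
After line 5 (a[0] = 25, c[0] = 5; result = False)

[25, 13, 8]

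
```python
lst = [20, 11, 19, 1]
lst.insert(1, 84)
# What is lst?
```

[20, 84, 11, 19, 1]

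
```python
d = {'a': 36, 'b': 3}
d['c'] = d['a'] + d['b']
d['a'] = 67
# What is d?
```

After line 1: d = {'a': 36, 'b': 3}
After line 2 (d['c'] = 36 + 3): d = {'a': 36, 'b': 3, 'c': 39}
After line 3: d = {'a': 67, 'b': 3, 'c': 39}

{'a': 67, 'b': 3, 'c': 39}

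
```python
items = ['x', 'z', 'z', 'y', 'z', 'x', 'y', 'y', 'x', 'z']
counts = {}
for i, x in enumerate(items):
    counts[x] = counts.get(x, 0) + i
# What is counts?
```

Initial: counts = {}, items = ['x', 'z', 'z', 'y', 'z', 'x', 'y', 'y', 'x', 'z']
i=0, x='x': counts = {'x': 0}
i=1, x='z': counts = {'x': 0, 'z': 1}
i=2, x='z': counts = {'x': 0, 'z': 3}
i=3, x='y': counts = {'x': 0, 'z': 3, 'y': 3}
i=4, x='z': counts = {'x': 0, 'z': 7, 'y': 3}
i=5, x='x': counts = {'x': 5, 'z': 7, 'y': 3}
i=6, x='y': counts = {'x': 5, 'z': 7, 'y': 9}
i=7, x='y': counts = {'x': 5, 'z': 7, 'y': 16}
i=8, x='x': counts = {'x': 13, 'z': 7, 'y': 16}
i=9, x='z': counts = {'x': 13, 'z': 16, 'y': 16}

{'x': 13, 'z': 16, 'y': 16}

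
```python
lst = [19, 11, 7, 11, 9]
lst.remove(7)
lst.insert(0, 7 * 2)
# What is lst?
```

After line 1: lst = [19, 11, 7, 11, 9]
After line 2 (remove first 7): lst = [19, 11, 11, 9]
After line 3 (insert 14 at index 0): lst = [14, 19, 11, 11, 9]

[14, 19, 11, 11, 9]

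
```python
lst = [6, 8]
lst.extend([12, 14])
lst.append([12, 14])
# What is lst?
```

After line 1: lst = [6, 8]
After line 2 (extend unpacks [12, 14]): lst = [6, 8, 12, 14]
After line 3 (append adds [12, 14] as single element): lst = [6, 8, 12, 14, [12, 14]]

[6, 8, 12, 14, [12, 14]]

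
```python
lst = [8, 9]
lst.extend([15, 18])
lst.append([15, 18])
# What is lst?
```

After line 1: lst = [8, 9]
After line 2 (extend unpacks [15, 18]): lst = [8, 9, 15, 18]
After line 3 (append adds [15, 18] as single element): lst = [8, 9, 15, 18, [15, 18]]

[8, 9, 15, 18, [15, 18]]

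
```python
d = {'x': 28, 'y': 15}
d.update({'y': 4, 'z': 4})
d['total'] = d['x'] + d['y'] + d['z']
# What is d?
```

After line 1: d = {'x': 28, 'y': 15}
After line 2 (y overwritten, z added): d = {'x': 28, 'y': 4, 'z': 4}
After line 3 (total = 28 + 4 + 4 = 36): d = {'x': 28, 'y': 4, 'z': 4, 'total': 36}

{'x': 28, 'y': 4, 'z': 4, 'total': 36}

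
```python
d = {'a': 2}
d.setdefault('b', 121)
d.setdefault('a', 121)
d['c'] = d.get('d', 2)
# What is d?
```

After line 1: d = {'a': 2}
After line 2 (setdefault adds 'b'=121): d = {'a': 2, 'b': 121}
After line 3 (setdefault 'a' no-op, already exists): d = {'a': 2, 'b': 121}
After line 4 (get('d', 2) returns default since 'd' not in d): d = {'a': 2, 'b': 121, 'c': 2}

{'a': 2, 'b': 121, 'c': 2}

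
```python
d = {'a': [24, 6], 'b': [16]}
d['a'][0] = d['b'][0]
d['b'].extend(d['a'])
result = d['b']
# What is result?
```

After line 1: d = {'a': [24, 6], 'b': [16]}
After line 2 (a[0] = b[0] = 16): d = {'a': [16, 6], 'b': [16]}
After line 3 (b.extend(a) appends [16, 6]): d = {'a': [16, 6], 'b': [16, 16, 6]}
After line 4: result = d['b'] = [16, 16, 6]

[16, 16, 6]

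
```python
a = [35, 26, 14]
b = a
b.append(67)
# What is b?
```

After line 1: a = [35, 26, 14]
After line 2 (b = a is an alias, same object): a = [35, 26, 14], b = [35, 26, 14]
After line 3 (b.append mutates the shared list): a = [35, 26, 14, 67], b = [35, 26, 14, 67]

[35, 26, 14, 67]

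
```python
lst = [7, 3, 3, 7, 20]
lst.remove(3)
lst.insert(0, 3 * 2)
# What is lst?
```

After line 1: lst = [7, 3, 3, 7, 20]
After line 2 (remove first 3): lst = [7, 3, 7, 20]
After line 3 (insert 6 at index 0): lst = [6, 7, 3, 7, 20]

[6, 7, 3, 7, 20]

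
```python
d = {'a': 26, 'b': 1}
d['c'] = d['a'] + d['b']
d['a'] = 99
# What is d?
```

After line 1: d = {'a': 26, 'b': 1}
After line 2 (d['c'] = 26 + 1): d = {'a': 26, 'b': 1, 'c': 27}
After line 3: d = {'a': 99, 'b': 1, 'c': 27}

{'a': 99, 'b': 1, 'c': 27}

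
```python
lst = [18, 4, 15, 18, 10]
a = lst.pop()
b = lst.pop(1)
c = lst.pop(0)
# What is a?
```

After line 1: lst = [18, 4, 15, 18, 10]
After line 2 (pop() -> a = 10): lst = [18, 4, 15, 18]
After line 3 (pop(1) -> b = 4): lst = [18, 15, 18]
After line 4 (pop(0) -> c = 18): lst = [15, 18]

10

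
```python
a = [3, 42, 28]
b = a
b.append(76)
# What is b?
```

After line 1: a = [3, 42, 28]
After line 2 (b = a is an alias, same object): a = [3, 42, 28], b = [3, 42, 28]
After line 3 (b.append mutates the shared list): a = [3, 42, 28, 76], b = [3, 42, 28, 76]

[3, 42, 28, 76]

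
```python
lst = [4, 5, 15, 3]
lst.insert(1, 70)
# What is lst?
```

[4, 70, 5, 15, 3]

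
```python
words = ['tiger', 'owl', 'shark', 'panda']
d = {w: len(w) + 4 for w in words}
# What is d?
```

{'tiger': 9, 'owl': 7, 'shark': 9, 'panda': 9}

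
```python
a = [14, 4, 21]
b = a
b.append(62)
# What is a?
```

After line 1: a = [14, 4, 21]
After line 2 (b = a is an alias, same object): a = [14, 4, 21], b = [14, 4, 21]
After line 3 (b.append mutates the shared list): a = [14, 4, 21, 62], b = [14, 4, 21, 62]

[14, 4, 21, 62]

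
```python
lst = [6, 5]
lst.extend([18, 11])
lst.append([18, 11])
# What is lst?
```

After line 1: lst = [6, 5]
After line 2 (extend unpacks [18, 11]): lst = [6, 5, 18, 11]
After line 3 (append adds [18, 11] as single element): lst = [6, 5, 18, 11, [18, 11]]

[6, 5, 18, 11, [18, 11]]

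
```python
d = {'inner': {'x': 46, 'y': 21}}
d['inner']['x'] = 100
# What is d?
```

After line 1: d = {'inner': {'x': 46, 'y': 21}}
After line 2 (inner x overwritten): d = {'inner': {'x': 100, 'y': 21}}

{'inner': {'x': 100, 'y': 21}}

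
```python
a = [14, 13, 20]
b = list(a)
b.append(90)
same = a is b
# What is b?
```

After line 1: a = [14, 13, 20]
After line 2 (b = list(a) is a shallow copy, new object): a = [14, 13, 20], b = [14, 13, 20]
After line 3 (append only mutates b): a = [14, 13, 20], b = [14, 13, 20, 90]
After line 4 (same = a is b; different objects -> False): same = False

[14, 13, 20, 90]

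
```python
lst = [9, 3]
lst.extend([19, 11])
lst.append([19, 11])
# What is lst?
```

After line 1: lst = [9, 3]
After line 2 (extend unpacks [19, 11]): lst = [9, 3, 19, 11]
After line 3 (append adds [19, 11] as single element): lst = [9, 3, 19, 11, [19, 11]]

[9, 3, 19, 11, [19, 11]]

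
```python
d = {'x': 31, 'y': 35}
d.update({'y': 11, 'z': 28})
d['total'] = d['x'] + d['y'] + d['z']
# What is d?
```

After line 1: d = {'x': 31, 'y': 35}
After line 2 (y overwritten, z added): d = {'x': 31, 'y': 11, 'z': 28}
After line 3 (total = 31 + 11 + 28 = 70): d = {'x': 31, 'y': 11, 'z': 28, 'total': 70}

{'x': 31, 'y': 11, 'z': 28, 'total': 70}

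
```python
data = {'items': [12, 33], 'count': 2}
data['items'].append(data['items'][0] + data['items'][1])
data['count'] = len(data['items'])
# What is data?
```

After line 1: data = {'items': [12, 33], 'count': 2}
After line 2 (append 12 + 33 = 45): data = {'items': [12, 33, 45], 'count': 2}
After line 3 (count = len(items) = 3): data = {'items': [12, 33, 45], 'count': 3}

{'items': [12, 33, 45], 'count': 3}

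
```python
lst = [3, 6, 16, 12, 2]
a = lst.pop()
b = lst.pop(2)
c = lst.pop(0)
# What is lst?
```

After line 1: lst = [3, 6, 16, 12, 2]
After line 2 (pop() -> a = 2): lst = [3, 6, 16, 12]
After line 3 (pop(2) -> b = 16): lst = [3, 6, 12]
After line 4 (pop(0) -> c = 3): lst = [6, 12]

[6, 12]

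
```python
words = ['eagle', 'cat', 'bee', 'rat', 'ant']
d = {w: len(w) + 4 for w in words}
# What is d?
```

{'eagle': 9, 'cat': 7, 'bee': 7, 'rat': 7, 'ant': 7}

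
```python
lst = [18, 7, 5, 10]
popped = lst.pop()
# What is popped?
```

10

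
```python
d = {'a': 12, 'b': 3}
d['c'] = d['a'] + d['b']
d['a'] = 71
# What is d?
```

After line 1: d = {'a': 12, 'b': 3}
After line 2 (d['c'] = 12 + 3): d = {'a': 12, 'b': 3, 'c': 15}
After line 3: d = {'a': 71, 'b': 3, 'c': 15}

{'a': 71, 'b': 3, 'c': 15}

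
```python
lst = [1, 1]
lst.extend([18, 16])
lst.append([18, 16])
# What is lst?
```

After line 1: lst = [1, 1]
After line 2 (extend unpacks [18, 16]): lst = [1, 1, 18, 16]
After line 3 (append adds [18, 16] as single element): lst = [1, 1, 18, 16, [18, 16]]

[1, 1, 18, 16, [18, 16]]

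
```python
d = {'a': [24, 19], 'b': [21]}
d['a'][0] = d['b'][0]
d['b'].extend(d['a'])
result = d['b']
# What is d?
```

After line 1: d = {'a': [24, 19], 'b': [21]}
After line 2 (a[0] = b[0] = 21): d = {'a': [21, 19], 'b': [21]}
After line 3 (b.extend(a) appends [21, 19]): d = {'a': [21, 19], 'b': [21, 21, 19]}
After line 4: result = d['b'] = [21, 21, 19]

{'a': [21, 19], 'b': [21, 21, 19]}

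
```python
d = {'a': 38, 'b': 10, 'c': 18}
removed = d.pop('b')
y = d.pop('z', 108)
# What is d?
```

After line 1: d = {'a': 38, 'b': 10, 'c': 18}
After line 2 (pop 'b' returns 10): d = {'a': 38, 'c': 18}, removed = 10
After line 3 (pop 'z' missing, returns default 108): d = {'a': 38, 'c': 18}, y = 108

{'a': 38, 'c': 18}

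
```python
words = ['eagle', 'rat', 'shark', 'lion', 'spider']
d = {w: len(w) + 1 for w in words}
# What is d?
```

{'eagle': 6, 'rat': 4, 'shark': 6, 'lion': 5, 'spider': 7}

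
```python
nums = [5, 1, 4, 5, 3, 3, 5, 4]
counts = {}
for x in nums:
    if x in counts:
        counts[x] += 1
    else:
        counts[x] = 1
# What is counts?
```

Initial: counts = {}, nums = [5, 1, 4, 5, 3, 3, 5, 4]
See 5: counts = {5: 1}
See 1: counts = {5: 1, 1: 1}
See 4: counts = {5: 1, 1: 1, 4: 1}
See 5: counts = {5: 2, 1: 1, 4: 1}
See 3: counts = {5: 2, 1: 1, 4: 1, 3: 1}
See 3: counts = {5: 2, 1: 1, 4: 1, 3: 2}
See 5: counts = {5: 3, 1: 1, 4: 1, 3: 2}
See 4: counts = {5: 3, 1: 1, 4: 2, 3: 2}

{5: 3, 1: 1, 4: 2, 3: 2}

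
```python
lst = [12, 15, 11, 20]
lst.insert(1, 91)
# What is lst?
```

[12, 91, 15, 11, 20]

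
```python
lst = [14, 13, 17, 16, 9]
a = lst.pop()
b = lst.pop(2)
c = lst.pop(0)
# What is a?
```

After line 1: lst = [14, 13, 17, 16, 9]
After line 2 (pop() -> a = 9): lst = [14, 13, 17, 16]
After line 3 (pop(2) -> b = 17): lst = [14, 13, 16]
After line 4 (pop(0) -> c = 14): lst = [13, 16]

9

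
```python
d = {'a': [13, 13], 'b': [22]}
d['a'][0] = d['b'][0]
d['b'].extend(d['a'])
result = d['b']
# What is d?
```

After line 1: d = {'a': [13, 13], 'b': [22]}
After line 2 (a[0] = b[0] = 22): d = {'a': [22, 13], 'b': [22]}
After line 3 (b.extend(a) appends [22, 13]): d = {'a': [22, 13], 'b': [22, 22, 13]}
After line 4: result = d['b'] = [22, 22, 13]

{'a': [22, 13], 'b': [22, 22, 13]}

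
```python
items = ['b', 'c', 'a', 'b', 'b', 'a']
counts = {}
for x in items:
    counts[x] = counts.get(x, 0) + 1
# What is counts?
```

Initial: counts = {}, items = ['b', 'c', 'a', 'b', 'b', 'a']
See 'b': counts = {'b': 1}
See 'c': counts = {'b': 1, 'c': 1}
See 'a': counts = {'b': 1, 'c': 1, 'a': 1}
See 'b': counts = {'b': 2, 'c': 1, 'a': 1}
See 'b': counts = {'b': 3, 'c': 1, 'a': 1}
See 'a': counts = {'b': 3, 'c': 1, 'a': 2}

{'b': 3, 'c': 1, 'a': 2}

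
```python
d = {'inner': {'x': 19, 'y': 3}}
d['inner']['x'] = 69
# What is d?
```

After line 1: d = {'inner': {'x': 19, 'y': 3}}
After line 2 (inner x overwritten): d = {'inner': {'x': 69, 'y': 3}}

{'inner': {'x': 69, 'y': 3}}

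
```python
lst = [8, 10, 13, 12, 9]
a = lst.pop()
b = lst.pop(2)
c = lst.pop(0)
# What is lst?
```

After line 1: lst = [8, 10, 13, 12, 9]
After line 2 (pop() -> a = 9): lst = [8, 10, 13, 12]
After line 3 (pop(2) -> b = 13): lst = [8, 10, 12]
After line 4 (pop(0) -> c = 8): lst = [10, 12]

[10, 12]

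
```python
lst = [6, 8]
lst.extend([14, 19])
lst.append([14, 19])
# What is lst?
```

After line 1: lst = [6, 8]
After line 2 (extend unpacks [14, 19]): lst = [6, 8, 14, 19]
After line 3 (append adds [14, 19] as single element): lst = [6, 8, 14, 19, [14, 19]]

[6, 8, 14, 19, [14, 19]]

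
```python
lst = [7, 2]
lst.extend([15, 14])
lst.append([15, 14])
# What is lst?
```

After line 1: lst = [7, 2]
After line 2 (extend unpacks [15, 14]): lst = [7, 2, 15, 14]
After line 3 (append adds [15, 14] as single element): lst = [7, 2, 15, 14, [15, 14]]

[7, 2, 15, 14, [15, 14]]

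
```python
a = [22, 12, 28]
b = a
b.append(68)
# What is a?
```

After line 1: a = [22, 12, 28]
After line 2 (b = a is an alias, same object): a = [22, 12, 28], b = [22, 12, 28]
After line 3 (b.append mutates the shared list): a = [22, 12, 28, 68], b = [22, 12, 28, 68]

[22, 12, 28, 68]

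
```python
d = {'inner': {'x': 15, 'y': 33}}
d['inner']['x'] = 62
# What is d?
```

After line 1: d = {'inner': {'x': 15, 'y': 33}}
After line 2 (inner x overwritten): d = {'inner': {'x': 62, 'y': 33}}

{'inner': {'x': 62, 'y': 33}}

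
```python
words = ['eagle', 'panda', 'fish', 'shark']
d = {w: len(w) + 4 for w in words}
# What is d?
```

{'eagle': 9, 'panda': 9, 'fish': 8, 'shark': 9}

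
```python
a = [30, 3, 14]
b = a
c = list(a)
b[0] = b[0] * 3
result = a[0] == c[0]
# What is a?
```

After line 1: a = [30, 3, 14]
After line 2 (b = a, alias): a = [30, 3, 14], b = [30, 3, 14]
After line 3 (c = list(a) is a copy, new object): c = [30, 3, 14]
After line 4 (b[0] = 30 * 3 = 90; mutates shared a/b): a = b = [90, 3, 14], c = [30, 3, 14]
After line 5 (a[0] = 90, c[0] = 30; result = False)

[90, 3, 14]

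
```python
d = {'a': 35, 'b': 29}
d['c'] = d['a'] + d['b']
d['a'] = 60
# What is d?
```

After line 1: d = {'a': 35, 'b': 29}
After line 2 (d['c'] = 35 + 29): d = {'a': 35, 'b': 29, 'c': 64}
After line 3: d = {'a': 60, 'b': 29, 'c': 64}

{'a': 60, 'b': 29, 'c': 64}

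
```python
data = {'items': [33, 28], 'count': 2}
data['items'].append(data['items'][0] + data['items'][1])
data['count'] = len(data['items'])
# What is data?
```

After line 1: data = {'items': [33, 28], 'count': 2}
After line 2 (append 33 + 28 = 61): data = {'items': [33, 28, 61], 'count': 2}
After line 3 (count = len(items) = 3): data = {'items': [33, 28, 61], 'count': 3}

{'items': [33, 28, 61], 'count': 3}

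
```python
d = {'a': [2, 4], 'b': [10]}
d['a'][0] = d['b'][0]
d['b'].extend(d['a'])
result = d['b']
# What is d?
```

After line 1: d = {'a': [2, 4], 'b': [10]}
After line 2 (a[0] = b[0] = 10): d = {'a': [10, 4], 'b': [10]}
After line 3 (b.extend(a) appends [10, 4]): d = {'a': [10, 4], 'b': [10, 10, 4]}
After line 4: result = d['b'] = [10, 10, 4]

{'a': [10, 4], 'b': [10, 10, 4]}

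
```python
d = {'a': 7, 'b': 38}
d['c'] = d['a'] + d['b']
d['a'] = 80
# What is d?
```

After line 1: d = {'a': 7, 'b': 38}
After line 2 (d['c'] = 7 + 38): d = {'a': 7, 'b': 38, 'c': 45}
After line 3: d = {'a': 80, 'b': 38, 'c': 45}

{'a': 80, 'b': 38, 'c': 45}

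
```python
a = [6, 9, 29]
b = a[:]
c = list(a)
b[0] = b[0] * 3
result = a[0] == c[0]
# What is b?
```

After line 1: a = [6, 9, 29]
After line 2 (b = a[:], copy): a = [6, 9, 29], b = [6, 9, 29]
After line 3 (c = list(a) is a copy, new object): c = [6, 9, 29]
After line 4 (b[0] = 6 * 3 = 18; only b mutates (copy)): a = [6, 9, 29], b = [18, 9, 29], c = [6, 9, 29]
After line 5 (a[0] = 6, c[0] = 6; result = True)

[18, 9, 29]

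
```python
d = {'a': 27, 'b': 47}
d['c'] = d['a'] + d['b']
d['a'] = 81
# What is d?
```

After line 1: d = {'a': 27, 'b': 47}
After line 2 (d['c'] = 27 + 47): d = {'a': 27, 'b': 47, 'c': 74}
After line 3: d = {'a': 81, 'b': 47, 'c': 74}

{'a': 81, 'b': 47, 'c': 74}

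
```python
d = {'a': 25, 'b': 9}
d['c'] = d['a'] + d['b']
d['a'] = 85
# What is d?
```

After line 1: d = {'a': 25, 'b': 9}
After line 2 (d['c'] = 25 + 9): d = {'a': 25, 'b': 9, 'c': 34}
After line 3: d = {'a': 85, 'b': 9, 'c': 34}

{'a': 85, 'b': 9, 'c': 34}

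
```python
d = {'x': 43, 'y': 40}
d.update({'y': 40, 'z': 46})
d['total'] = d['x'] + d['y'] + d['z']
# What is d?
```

After line 1: d = {'x': 43, 'y': 40}
After line 2 (y overwritten, z added): d = {'x': 43, 'y': 40, 'z': 46}
After line 3 (total = 43 + 40 + 46 = 129): d = {'x': 43, 'y': 40, 'z': 46, 'total': 129}

{'x': 43, 'y': 40, 'z': 46, 'total': 129}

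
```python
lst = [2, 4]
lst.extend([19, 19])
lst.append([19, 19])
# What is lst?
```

After line 1: lst = [2, 4]
After line 2 (extend unpacks [19, 19]): lst = [2, 4, 19, 19]
After line 3 (append adds [19, 19] as single element): lst = [2, 4, 19, 19, [19, 19]]

[2, 4, 19, 19, [19, 19]]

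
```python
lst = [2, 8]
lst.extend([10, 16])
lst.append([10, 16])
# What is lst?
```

After line 1: lst = [2, 8]
After line 2 (extend unpacks [10, 16]): lst = [2, 8, 10, 16]
After line 3 (append adds [10, 16] as single element): lst = [2, 8, 10, 16, [10, 16]]

[2, 8, 10, 16, [10, 16]]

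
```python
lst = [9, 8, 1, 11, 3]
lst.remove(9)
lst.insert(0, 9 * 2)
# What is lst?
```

After line 1: lst = [9, 8, 1, 11, 3]
After line 2 (remove first 9): lst = [8, 1, 11, 3]
After line 3 (insert 18 at index 0): lst = [18, 8, 1, 11, 3]

[18, 8, 1, 11, 3]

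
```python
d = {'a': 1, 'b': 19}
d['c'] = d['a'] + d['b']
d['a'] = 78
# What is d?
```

After line 1: d = {'a': 1, 'b': 19}
After line 2 (d['c'] = 1 + 19): d = {'a': 1, 'b': 19, 'c': 20}
After line 3: d = {'a': 78, 'b': 19, 'c': 20}

{'a': 78, 'b': 19, 'c': 20}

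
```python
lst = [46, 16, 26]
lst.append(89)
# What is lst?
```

[46, 16, 26, 89]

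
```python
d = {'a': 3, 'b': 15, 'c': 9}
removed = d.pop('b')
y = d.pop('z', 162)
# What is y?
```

After line 1: d = {'a': 3, 'b': 15, 'c': 9}
After line 2 (pop 'b' returns 15): d = {'a': 3, 'c': 9}, removed = 15
After line 3 (pop 'z' missing, returns default 162): d = {'a': 3, 'c': 9}, y = 162

162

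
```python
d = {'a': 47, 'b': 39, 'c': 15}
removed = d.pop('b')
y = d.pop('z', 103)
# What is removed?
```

After line 1: d = {'a': 47, 'b': 39, 'c': 15}
After line 2 (pop 'b' returns 39): d = {'a': 47, 'c': 15}, removed = 39
After line 3 (pop 'z' missing, returns default 103): d = {'a': 47, 'c': 15}, y = 103

39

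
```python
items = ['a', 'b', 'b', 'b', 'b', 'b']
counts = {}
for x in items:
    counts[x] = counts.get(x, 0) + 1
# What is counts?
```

Initial: counts = {}, items = ['a', 'b', 'b', 'b', 'b', 'b']
See 'a': counts = {'a': 1}
See 'b': counts = {'a': 1, 'b': 1}
See 'b': counts = {'a': 1, 'b': 2}
See 'b': counts = {'a': 1, 'b': 3}
See 'b': counts = {'a': 1, 'b': 4}
See 'b': counts = {'a': 1, 'b': 5}

{'a': 1, 'b': 5}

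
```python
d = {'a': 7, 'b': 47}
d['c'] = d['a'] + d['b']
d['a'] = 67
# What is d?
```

After line 1: d = {'a': 7, 'b': 47}
After line 2 (d['c'] = 7 + 47): d = {'a': 7, 'b': 47, 'c': 54}
After line 3: d = {'a': 67, 'b': 47, 'c': 54}

{'a': 67, 'b': 47, 'c': 54}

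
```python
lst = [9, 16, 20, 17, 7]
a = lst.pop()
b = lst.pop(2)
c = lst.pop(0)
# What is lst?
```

After line 1: lst = [9, 16, 20, 17, 7]
After line 2 (pop() -> a = 7): lst = [9, 16, 20, 17]
After line 3 (pop(2) -> b = 20): lst = [9, 16, 17]
After line 4 (pop(0) -> c = 9): lst = [16, 17]

[16, 17]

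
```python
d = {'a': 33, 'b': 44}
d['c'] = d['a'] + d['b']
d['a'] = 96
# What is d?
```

After line 1: d = {'a': 33, 'b': 44}
After line 2 (d['c'] = 33 + 44): d = {'a': 33, 'b': 44, 'c': 77}
After line 3: d = {'a': 96, 'b': 44, 'c': 77}

{'a': 96, 'b': 44, 'c': 77}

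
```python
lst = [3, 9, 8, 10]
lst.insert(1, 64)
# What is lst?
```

[3, 64, 9, 8, 10]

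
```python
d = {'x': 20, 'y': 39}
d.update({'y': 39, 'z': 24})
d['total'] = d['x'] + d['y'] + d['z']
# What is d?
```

After line 1: d = {'x': 20, 'y': 39}
After line 2 (y overwritten, z added): d = {'x': 20, 'y': 39, 'z': 24}
After line 3 (total = 20 + 39 + 24 = 83): d = {'x': 20, 'y': 39, 'z': 24, 'total': 83}

{'x': 20, 'y': 39, 'z': 24, 'total': 83}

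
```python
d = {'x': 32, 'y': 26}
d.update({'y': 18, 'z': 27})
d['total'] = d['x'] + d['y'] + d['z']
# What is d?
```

After line 1: d = {'x': 32, 'y': 26}
After line 2 (y overwritten, z added): d = {'x': 32, 'y': 18, 'z': 27}
After line 3 (total = 32 + 18 + 27 = 77): d = {'x': 32, 'y': 18, 'z': 27, 'total': 77}

{'x': 32, 'y': 18, 'z': 27, 'total': 77}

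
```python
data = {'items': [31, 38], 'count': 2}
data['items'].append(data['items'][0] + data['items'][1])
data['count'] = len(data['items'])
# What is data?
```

After line 1: data = {'items': [31, 38], 'count': 2}
After line 2 (append 31 + 38 = 69): data = {'items': [31, 38, 69], 'count': 2}
After line 3 (count = len(items) = 3): data = {'items': [31, 38, 69], 'count': 3}

{'items': [31, 38, 69], 'count': 3}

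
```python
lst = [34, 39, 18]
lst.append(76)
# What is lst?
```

[34, 39, 18, 76]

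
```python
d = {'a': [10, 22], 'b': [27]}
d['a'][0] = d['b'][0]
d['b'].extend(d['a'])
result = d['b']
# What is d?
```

After line 1: d = {'a': [10, 22], 'b': [27]}
After line 2 (a[0] = b[0] = 27): d = {'a': [27, 22], 'b': [27]}
After line 3 (b.extend(a) appends [27, 22]): d = {'a': [27, 22], 'b': [27, 27, 22]}
After line 4: result = d['b'] = [27, 27, 22]

{'a': [27, 22], 'b': [27, 27, 22]}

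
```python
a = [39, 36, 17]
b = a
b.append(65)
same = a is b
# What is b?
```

After line 1: a = [39, 36, 17]
After line 2 (b = a is an alias, same object): a = [39, 36, 17], b = [39, 36, 17]
After line 3 (b.append mutates the shared list): a = [39, 36, 17, 65], b = [39, 36, 17, 65]
After line 4 (same = a is b; same object -> True): same = True

[39, 36, 17, 65]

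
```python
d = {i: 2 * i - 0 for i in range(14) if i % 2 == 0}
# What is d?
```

{0: 0, 2: 4, 4: 8, 6: 12, 8: 16, 10: 20, 12: 24}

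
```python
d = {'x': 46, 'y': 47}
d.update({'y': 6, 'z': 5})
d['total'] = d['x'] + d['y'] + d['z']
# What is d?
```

After line 1: d = {'x': 46, 'y': 47}
After line 2 (y overwritten, z added): d = {'x': 46, 'y': 6, 'z': 5}
After line 3 (total = 46 + 6 + 5 = 57): d = {'x': 46, 'y': 6, 'z': 5, 'total': 57}

{'x': 46, 'y': 6, 'z': 5, 'total': 57}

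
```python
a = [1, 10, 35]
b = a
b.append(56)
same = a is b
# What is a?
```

After line 1: a = [1, 10, 35]
After line 2 (b = a is an alias, same object): a = [1, 10, 35], b = [1, 10, 35]
After line 3 (b.append mutates the shared list): a = [1, 10, 35, 56], b = [1, 10, 35, 56]
After line 4 (same = a is b; same object -> True): same = True

[1, 10, 35, 56]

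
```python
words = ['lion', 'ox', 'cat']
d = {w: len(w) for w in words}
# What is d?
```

{'lion': 4, 'ox': 2, 'cat': 3}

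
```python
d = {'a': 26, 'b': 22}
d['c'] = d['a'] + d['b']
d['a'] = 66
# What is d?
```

After line 1: d = {'a': 26, 'b': 22}
After line 2 (d['c'] = 26 + 22): d = {'a': 26, 'b': 22, 'c': 48}
After line 3: d = {'a': 66, 'b': 22, 'c': 48}

{'a': 66, 'b': 22, 'c': 48}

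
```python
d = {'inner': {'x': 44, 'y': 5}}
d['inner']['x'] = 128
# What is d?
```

After line 1: d = {'inner': {'x': 44, 'y': 5}}
After line 2 (inner x overwritten): d = {'inner': {'x': 128, 'y': 5}}

{'inner': {'x': 128, 'y': 5}}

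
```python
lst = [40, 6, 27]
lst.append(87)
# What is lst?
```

[40, 6, 27, 87]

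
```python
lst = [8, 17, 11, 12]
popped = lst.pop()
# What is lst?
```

[8, 17, 11]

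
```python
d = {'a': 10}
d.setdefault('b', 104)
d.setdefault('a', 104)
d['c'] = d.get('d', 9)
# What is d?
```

After line 1: d = {'a': 10}
After line 2 (setdefault adds 'b'=104): d = {'a': 10, 'b': 104}
After line 3 (setdefault 'a' no-op, already exists): d = {'a': 10, 'b': 104}
After line 4 (get('d', 9) returns default since 'd' not in d): d = {'a': 10, 'b': 104, 'c': 9}

{'a': 10, 'b': 104, 'c': 9}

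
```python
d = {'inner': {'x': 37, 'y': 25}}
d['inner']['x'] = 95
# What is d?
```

After line 1: d = {'inner': {'x': 37, 'y': 25}}
After line 2 (inner x overwritten): d = {'inner': {'x': 95, 'y': 25}}

{'inner': {'x': 95, 'y': 25}}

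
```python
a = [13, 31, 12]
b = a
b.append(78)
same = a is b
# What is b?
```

After line 1: a = [13, 31, 12]
After line 2 (b = a is an alias, same object): a = [13, 31, 12], b = [13, 31, 12]
After line 3 (b.append mutates the shared list): a = [13, 31, 12, 78], b = [13, 31, 12, 78]
After line 4 (same = a is b; same object -> True): same = True

[13, 31, 12, 78]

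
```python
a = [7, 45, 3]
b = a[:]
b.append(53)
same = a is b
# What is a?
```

After line 1: a = [7, 45, 3]
After line 2 (b = a[:] is a shallow copy, new object): a = [7, 45, 3], b = [7, 45, 3]
After line 3 (append only mutates b): a = [7, 45, 3], b = [7, 45, 3, 53]
After line 4 (same = a is b; different objects -> False): same = False

[7, 45, 3]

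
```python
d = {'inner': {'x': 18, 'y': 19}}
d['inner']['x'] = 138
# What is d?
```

After line 1: d = {'inner': {'x': 18, 'y': 19}}
After line 2 (inner x overwritten): d = {'inner': {'x': 138, 'y': 19}}

{'inner': {'x': 138, 'y': 19}}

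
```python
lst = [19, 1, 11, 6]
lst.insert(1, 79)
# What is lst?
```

[19, 79, 1, 11, 6]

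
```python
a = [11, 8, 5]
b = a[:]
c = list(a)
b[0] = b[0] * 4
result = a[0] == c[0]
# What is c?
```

After line 1: a = [11, 8, 5]
After line 2 (b = a[:], copy): a = [11, 8, 5], b = [11, 8, 5]
After line 3 (c = list(a) is a copy, new object): c = [11, 8, 5]
After line 4 (b[0] = 11 * 4 = 44; only b mutates (copy)): a = [11, 8, 5], b = [44, 8, 5], c = [11, 8, 5]
After line 5 (a[0] = 11, c[0] = 11; result = True)

[11, 8, 5]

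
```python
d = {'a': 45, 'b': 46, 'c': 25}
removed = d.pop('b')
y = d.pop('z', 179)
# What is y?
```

After line 1: d = {'a': 45, 'b': 46, 'c': 25}
After line 2 (pop 'b' returns 46): d = {'a': 45, 'c': 25}, removed = 46
After line 3 (pop 'z' missing, returns default 179): d = {'a': 45, 'c': 25}, y = 179

179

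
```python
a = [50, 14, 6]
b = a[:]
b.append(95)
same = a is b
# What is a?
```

After line 1: a = [50, 14, 6]
After line 2 (b = a[:] is a shallow copy, new object): a = [50, 14, 6], b = [50, 14, 6]
After line 3 (append only mutates b): a = [50, 14, 6], b = [50, 14, 6, 95]
After line 4 (same = a is b; different objects -> False): same = False

[50, 14, 6]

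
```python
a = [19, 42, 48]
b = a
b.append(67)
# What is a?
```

After line 1: a = [19, 42, 48]
After line 2 (b = a is an alias, same object): a = [19, 42, 48], b = [19, 42, 48]
After line 3 (b.append mutates the shared list): a = [19, 42, 48, 67], b = [19, 42, 48, 67]

[19, 42, 48, 67]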